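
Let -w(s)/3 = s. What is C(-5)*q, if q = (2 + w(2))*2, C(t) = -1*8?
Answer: 64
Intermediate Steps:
w(s) = -3*s
C(t) = -8
q = -8 (q = (2 - 3*2)*2 = (2 - 6)*2 = -4*2 = -8)
C(-5)*q = -8*(-8) = 64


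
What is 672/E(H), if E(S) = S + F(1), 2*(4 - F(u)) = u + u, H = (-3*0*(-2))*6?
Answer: 224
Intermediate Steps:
H = 0 (H = (0*(-2))*6 = 0*6 = 0)
F(u) = 4 - u (F(u) = 4 - (u + u)/2 = 4 - u)
E(S) = 3 + S (E(S) = S + (4 - 1*1) = S + (4 - 1) = S + 3 = 3 + S)
672/E(H) = 672/(3 + 0) = 672/3 = 672*(⅓) = 224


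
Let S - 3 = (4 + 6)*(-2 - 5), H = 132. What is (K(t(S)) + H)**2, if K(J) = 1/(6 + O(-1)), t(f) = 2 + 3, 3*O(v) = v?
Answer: 5049009/289 ≈ 17471.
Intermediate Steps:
O(v) = v/3
S = -67 (S = 3 + (4 + 6)*(-2 - 5) = 3 + 10*(-7) = 3 - 70 = -67)
t(f) = 5
K(J) = 3/17 (K(J) = 1/(6 + (1/3)*(-1)) = 1/(6 - 1/3) = 1/(17/3) = 3/17)
(K(t(S)) + H)**2 = (3/17 + 132)**2 = (2247/17)**2 = 5049009/289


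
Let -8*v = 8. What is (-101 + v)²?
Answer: 10404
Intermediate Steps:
v = -1 (v = -⅛*8 = -1)
(-101 + v)² = (-101 - 1)² = (-102)² = 10404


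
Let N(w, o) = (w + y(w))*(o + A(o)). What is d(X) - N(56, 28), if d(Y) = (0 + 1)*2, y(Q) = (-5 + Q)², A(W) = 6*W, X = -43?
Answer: -520770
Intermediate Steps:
N(w, o) = 7*o*(w + (-5 + w)²) (N(w, o) = (w + (-5 + w)²)*(o + 6*o) = (w + (-5 + w)²)*(7*o) = 7*o*(w + (-5 + w)²))
d(Y) = 2 (d(Y) = 1*2 = 2)
d(X) - N(56, 28) = 2 - 7*28*(56 + (-5 + 56)²) = 2 - 7*28*(56 + 51²) = 2 - 7*28*(56 + 2601) = 2 - 7*28*2657 = 2 - 1*520772 = 2 - 520772 = -520770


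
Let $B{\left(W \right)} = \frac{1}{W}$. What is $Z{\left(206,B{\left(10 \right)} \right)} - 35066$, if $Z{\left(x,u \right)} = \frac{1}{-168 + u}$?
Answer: $- \frac{58875824}{1679} \approx -35066.0$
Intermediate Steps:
$Z{\left(206,B{\left(10 \right)} \right)} - 35066 = \frac{1}{-168 + \frac{1}{10}} - 35066 = \frac{1}{- \frac{1679}{10}} - 35066 = - \frac{10}{1679} - 35066 = - \frac{58875824}{1679}$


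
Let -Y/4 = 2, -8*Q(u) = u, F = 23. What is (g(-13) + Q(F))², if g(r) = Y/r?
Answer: 55225/10816 ≈ 5.1059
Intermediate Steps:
Q(u) = -u/8
Y = -8 (Y = -4*2 = -8)
g(r) = -8/r
(g(-13) + Q(F))² = (-8/(-13) - ⅛*23)² = (-8*(-1/13) - 23/8)² = (8/13 - 23/8)² = (-235/104)² = 55225/10816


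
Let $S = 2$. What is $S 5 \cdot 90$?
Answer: $900$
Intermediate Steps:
$S 5 \cdot 90 = 2 \cdot 5 \cdot 90 = 10 \cdot 90 = 900$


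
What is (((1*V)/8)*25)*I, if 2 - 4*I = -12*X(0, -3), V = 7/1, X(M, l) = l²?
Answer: 9625/16 ≈ 601.56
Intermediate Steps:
V = 7 (V = 7*1 = 7)
I = 55/2 (I = ½ - (-3)*(-3)² = ½ - (-3)*9 = ½ - ¼*(-108) = ½ + 27 = 55/2 ≈ 27.500)
(((1*V)/8)*25)*I = (((1*7)/8)*25)*(55/2) = ((7*(⅛))*25)*(55/2) = ((7/8)*25)*(55/2) = (175/8)*(55/2) = 9625/16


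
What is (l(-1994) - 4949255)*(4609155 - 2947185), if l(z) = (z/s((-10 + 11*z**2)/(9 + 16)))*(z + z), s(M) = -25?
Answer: -43770787682118/5 ≈ -8.7542e+12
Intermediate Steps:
l(z) = -2*z**2/25 (l(z) = (z/(-25))*(z + z) = (z*(-1/25))*(2*z) = (-z/25)*(2*z) = -2*z**2/25)
(l(-1994) - 4949255)*(4609155 - 2947185) = (-2/25*(-1994)**2 - 4949255)*(4609155 - 2947185) = (-2/25*3976036 - 4949255)*1661970 = (-7952072/25 - 4949255)*1661970 = -131683447/25*1661970 = -43770787682118/5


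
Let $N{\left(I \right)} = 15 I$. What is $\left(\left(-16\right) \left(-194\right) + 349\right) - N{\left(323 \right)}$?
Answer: $-1392$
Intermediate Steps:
$\left(\left(-16\right) \left(-194\right) + 349\right) - N{\left(323 \right)} = \left(\left(-16\right) \left(-194\right) + 349\right) - 15 \cdot 323 = \left(3104 + 349\right) - 4845 = 3453 - 4845 = -1392$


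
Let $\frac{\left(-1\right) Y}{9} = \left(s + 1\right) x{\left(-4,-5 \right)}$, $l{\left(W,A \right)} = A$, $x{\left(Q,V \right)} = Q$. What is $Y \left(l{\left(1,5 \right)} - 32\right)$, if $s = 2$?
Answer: $-2916$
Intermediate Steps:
$Y = 108$ ($Y = - 9 \left(2 + 1\right) \left(-4\right) = - 9 \cdot 3 \left(-4\right) = \left(-9\right) \left(-12\right) = 108$)
$Y \left(l{\left(1,5 \right)} - 32\right) = 108 \left(5 - 32\right) = 108 \left(-27\right) = -2916$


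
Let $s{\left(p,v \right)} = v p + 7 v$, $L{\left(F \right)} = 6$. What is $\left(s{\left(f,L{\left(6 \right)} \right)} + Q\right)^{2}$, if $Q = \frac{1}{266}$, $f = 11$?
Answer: $\frac{825355441}{70756} \approx 11665.0$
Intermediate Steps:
$Q = \frac{1}{266} \approx 0.0037594$
$s{\left(p,v \right)} = 7 v + p v$ ($s{\left(p,v \right)} = p v + 7 v = 7 v + p v$)
$\left(s{\left(f,L{\left(6 \right)} \right)} + Q\right)^{2} = \left(6 \left(7 + 11\right) + \frac{1}{266}\right)^{2} = \left(6 \cdot 18 + \frac{1}{266}\right)^{2} = \left(108 + \frac{1}{266}\right)^{2} = \left(\frac{28729}{266}\right)^{2} = \frac{825355441}{70756}$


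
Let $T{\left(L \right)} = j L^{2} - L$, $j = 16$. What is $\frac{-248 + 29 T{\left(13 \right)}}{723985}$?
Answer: $\frac{77791}{723985} \approx 0.10745$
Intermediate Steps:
$T{\left(L \right)} = - L + 16 L^{2}$ ($T{\left(L \right)} = 16 L^{2} - L = - L + 16 L^{2}$)
$\frac{-248 + 29 T{\left(13 \right)}}{723985} = \frac{-248 + 29 \cdot 13 \left(-1 + 16 \cdot 13\right)}{723985} = \left(-248 + 29 \cdot 13 \left(-1 + 208\right)\right) \frac{1}{723985} = \left(-248 + 29 \cdot 13 \cdot 207\right) \frac{1}{723985} = \left(-248 + 29 \cdot 2691\right) \frac{1}{723985} = \left(-248 + 78039\right) \frac{1}{723985} = 77791 \cdot \frac{1}{723985} = \frac{77791}{723985}$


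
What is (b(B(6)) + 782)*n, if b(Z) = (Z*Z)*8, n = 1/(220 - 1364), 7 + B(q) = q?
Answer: -395/572 ≈ -0.69056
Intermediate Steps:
B(q) = -7 + q
n = -1/1144 (n = 1/(-1144) = -1/1144 ≈ -0.00087413)
b(Z) = 8*Z**2 (b(Z) = Z**2*8 = 8*Z**2)
(b(B(6)) + 782)*n = (8*(-7 + 6)**2 + 782)*(-1/1144) = (8*(-1)**2 + 782)*(-1/1144) = (8*1 + 782)*(-1/1144) = (8 + 782)*(-1/1144) = 790*(-1/1144) = -395/572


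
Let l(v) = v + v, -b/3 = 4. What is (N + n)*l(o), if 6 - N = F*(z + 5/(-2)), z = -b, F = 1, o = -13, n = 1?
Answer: 65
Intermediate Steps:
b = -12 (b = -3*4 = -12)
l(v) = 2*v
z = 12 (z = -1*(-12) = 12)
N = -7/2 (N = 6 - (12 + 5/(-2)) = 6 - (12 + 5*(-1/2)) = 6 - (12 - 5/2) = 6 - 19/2 = -7/2 ≈ -3.5000)
(N + n)*l(o) = (-7/2 + 1)*(2*(-13)) = -5/2*(-26) = 65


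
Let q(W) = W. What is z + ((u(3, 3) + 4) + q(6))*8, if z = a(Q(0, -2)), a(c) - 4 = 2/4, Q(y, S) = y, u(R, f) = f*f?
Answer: 313/2 ≈ 156.50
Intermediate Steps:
u(R, f) = f**2
a(c) = 9/2 (a(c) = 4 + 2/4 = 4 + 2*(1/4) = 4 + 1/2 = 9/2)
z = 9/2 ≈ 4.5000
z + ((u(3, 3) + 4) + q(6))*8 = 9/2 + ((3**2 + 4) + 6)*8 = 9/2 + ((9 + 4) + 6)*8 = 9/2 + (13 + 6)*8 = 9/2 + 19*8 = 9/2 + 152 = 313/2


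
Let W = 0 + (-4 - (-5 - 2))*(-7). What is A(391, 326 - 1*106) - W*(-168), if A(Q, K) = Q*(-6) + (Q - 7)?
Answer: -5490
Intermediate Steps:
A(Q, K) = -7 - 5*Q (A(Q, K) = -6*Q + (-7 + Q) = -7 - 5*Q)
W = -21 (W = 0 + (-4 - 1*(-7))*(-7) = 0 + (-4 + 7)*(-7) = 0 + 3*(-7) = 0 - 21 = -21)
A(391, 326 - 1*106) - W*(-168) = (-7 - 5*391) - (-21)*(-168) = (-7 - 1955) - 1*3528 = -1962 - 3528 = -5490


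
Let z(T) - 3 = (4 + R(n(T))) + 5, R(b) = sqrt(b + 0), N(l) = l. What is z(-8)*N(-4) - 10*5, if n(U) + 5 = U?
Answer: -98 - 4*I*sqrt(13) ≈ -98.0 - 14.422*I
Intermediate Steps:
n(U) = -5 + U
R(b) = sqrt(b)
z(T) = 12 + sqrt(-5 + T) (z(T) = 3 + ((4 + sqrt(-5 + T)) + 5) = 3 + (9 + sqrt(-5 + T)) = 12 + sqrt(-5 + T))
z(-8)*N(-4) - 10*5 = (12 + sqrt(-5 - 8))*(-4) - 10*5 = (12 + sqrt(-13))*(-4) - 50 = (12 + I*sqrt(13))*(-4) - 50 = (-48 - 4*I*sqrt(13)) - 50 = -98 - 4*I*sqrt(13)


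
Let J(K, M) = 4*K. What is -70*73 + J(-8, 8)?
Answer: -5142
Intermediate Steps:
-70*73 + J(-8, 8) = -70*73 + 4*(-8) = -5110 - 32 = -5142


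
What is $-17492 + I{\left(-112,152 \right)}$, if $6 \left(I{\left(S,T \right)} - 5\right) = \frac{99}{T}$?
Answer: $- \frac{5316015}{304} \approx -17487.0$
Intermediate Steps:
$I{\left(S,T \right)} = 5 + \frac{33}{2 T}$ ($I{\left(S,T \right)} = 5 + \frac{99 \frac{1}{T}}{6} = 5 + \frac{33}{2 T}$)
$-17492 + I{\left(-112,152 \right)} = -17492 + \left(5 + \frac{33}{2 \cdot 152}\right) = -17492 + \left(5 + \frac{33}{2} \cdot \frac{1}{152}\right) = -17492 + \left(5 + \frac{33}{304}\right) = -17492 + \frac{1553}{304} = - \frac{5316015}{304}$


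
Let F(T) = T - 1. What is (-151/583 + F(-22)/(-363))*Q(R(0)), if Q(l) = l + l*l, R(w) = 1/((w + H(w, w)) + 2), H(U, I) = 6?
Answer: -2823/102608 ≈ -0.027512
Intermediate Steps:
F(T) = -1 + T
R(w) = 1/(8 + w) (R(w) = 1/((w + 6) + 2) = 1/((6 + w) + 2) = 1/(8 + w))
Q(l) = l + l²
(-151/583 + F(-22)/(-363))*Q(R(0)) = (-151/583 + (-1 - 22)/(-363))*((1 + 1/(8 + 0))/(8 + 0)) = (-151*1/583 - 23*(-1/363))*((1 + 1/8)/8) = (-151/583 + 23/363)*((1 + ⅛)/8) = -941*9/(38478*8) = -3764/19239*9/64 = -2823/102608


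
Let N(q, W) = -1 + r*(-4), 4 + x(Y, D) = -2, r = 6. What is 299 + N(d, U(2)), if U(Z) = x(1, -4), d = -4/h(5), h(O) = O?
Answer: 274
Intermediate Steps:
x(Y, D) = -6 (x(Y, D) = -4 - 2 = -6)
d = -⅘ (d = -4/5 = -4*⅕ = -⅘ ≈ -0.80000)
U(Z) = -6
N(q, W) = -25 (N(q, W) = -1 + 6*(-4) = -1 - 24 = -25)
299 + N(d, U(2)) = 299 - 25 = 274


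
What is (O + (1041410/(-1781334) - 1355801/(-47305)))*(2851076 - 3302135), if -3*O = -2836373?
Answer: -5989485128114110760431/14044334145 ≈ -4.2647e+11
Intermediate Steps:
O = 2836373/3 (O = -⅓*(-2836373) = 2836373/3 ≈ 9.4546e+5)
(O + (1041410/(-1781334) - 1355801/(-47305)))*(2851076 - 3302135) = (2836373/3 + (1041410/(-1781334) - 1355801/(-47305)))*(2851076 - 3302135) = (2836373/3 + (1041410*(-1/1781334) - 1355801*(-1/47305)))*(-451059) = (2836373/3 + (-520705/890667 + 1355801/47305))*(-451059) = (2836373/3 + 1182935259242/42133002435)*(-451059) = (39836153107115327/42133002435)*(-451059) = -5989485128114110760431/14044334145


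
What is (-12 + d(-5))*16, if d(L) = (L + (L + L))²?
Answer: 3408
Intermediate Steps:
d(L) = 9*L² (d(L) = (L + 2*L)² = (3*L)² = 9*L²)
(-12 + d(-5))*16 = (-12 + 9*(-5)²)*16 = (-12 + 9*25)*16 = (-12 + 225)*16 = 213*16 = 3408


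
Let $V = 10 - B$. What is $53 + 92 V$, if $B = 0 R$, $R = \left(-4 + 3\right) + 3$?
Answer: $973$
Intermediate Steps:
$R = 2$ ($R = -1 + 3 = 2$)
$B = 0$ ($B = 0 \cdot 2 = 0$)
$V = 10$ ($V = 10 - 0 = 10 + 0 = 10$)
$53 + 92 V = 53 + 92 \cdot 10 = 53 + 920 = 973$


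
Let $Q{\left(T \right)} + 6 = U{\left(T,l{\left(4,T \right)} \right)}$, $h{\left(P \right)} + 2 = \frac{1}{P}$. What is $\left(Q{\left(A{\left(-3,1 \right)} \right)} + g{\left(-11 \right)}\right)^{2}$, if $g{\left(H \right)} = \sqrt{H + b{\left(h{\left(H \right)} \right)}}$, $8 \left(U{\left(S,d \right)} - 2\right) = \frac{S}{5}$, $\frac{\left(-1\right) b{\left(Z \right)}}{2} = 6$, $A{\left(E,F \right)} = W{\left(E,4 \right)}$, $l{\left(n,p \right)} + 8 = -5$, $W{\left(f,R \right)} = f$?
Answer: $\frac{\left(163 - 40 i \sqrt{23}\right)^{2}}{1600} \approx -6.3944 - 39.086 i$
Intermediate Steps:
$h{\left(P \right)} = -2 + \frac{1}{P}$
$l{\left(n,p \right)} = -13$ ($l{\left(n,p \right)} = -8 - 5 = -13$)
$A{\left(E,F \right)} = E$
$b{\left(Z \right)} = -12$ ($b{\left(Z \right)} = \left(-2\right) 6 = -12$)
$U{\left(S,d \right)} = 2 + \frac{S}{40}$ ($U{\left(S,d \right)} = 2 + \frac{S \frac{1}{5}}{8} = 2 + \frac{\frac{1}{5} S}{8} = 2 + \frac{S}{40}$)
$g{\left(H \right)} = \sqrt{-12 + H}$ ($g{\left(H \right)} = \sqrt{H - 12} = \sqrt{-12 + H}$)
$Q{\left(T \right)} = -4 + \frac{T}{40}$ ($Q{\left(T \right)} = -6 + \left(2 + \frac{T}{40}\right) = -4 + \frac{T}{40}$)
$\left(Q{\left(A{\left(-3,1 \right)} \right)} + g{\left(-11 \right)}\right)^{2} = \left(\left(-4 + \frac{1}{40} \left(-3\right)\right) + \sqrt{-12 - 11}\right)^{2} = \left(\left(-4 - \frac{3}{40}\right) + \sqrt{-23}\right)^{2} = \left(- \frac{163}{40} + i \sqrt{23}\right)^{2}$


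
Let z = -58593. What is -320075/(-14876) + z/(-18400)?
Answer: 1690252367/68429600 ≈ 24.701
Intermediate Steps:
-320075/(-14876) + z/(-18400) = -320075/(-14876) - 58593/(-18400) = -320075*(-1/14876) - 58593*(-1/18400) = 320075/14876 + 58593/18400 = 1690252367/68429600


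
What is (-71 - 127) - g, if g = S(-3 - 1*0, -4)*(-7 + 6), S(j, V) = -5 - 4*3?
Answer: -215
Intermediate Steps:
S(j, V) = -17 (S(j, V) = -5 - 12 = -17)
g = 17 (g = -17*(-7 + 6) = -17*(-1) = 17)
(-71 - 127) - g = (-71 - 127) - 1*17 = -198 - 17 = -215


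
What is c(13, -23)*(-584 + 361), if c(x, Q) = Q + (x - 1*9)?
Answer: 4237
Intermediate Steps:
c(x, Q) = -9 + Q + x (c(x, Q) = Q + (x - 9) = Q + (-9 + x) = -9 + Q + x)
c(13, -23)*(-584 + 361) = (-9 - 23 + 13)*(-584 + 361) = -19*(-223) = 4237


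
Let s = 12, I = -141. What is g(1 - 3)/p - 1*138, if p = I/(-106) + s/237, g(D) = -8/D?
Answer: -1562198/11563 ≈ -135.10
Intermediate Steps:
p = 11563/8374 (p = -141/(-106) + 12/237 = -141*(-1/106) + 12*(1/237) = 141/106 + 4/79 = 11563/8374 ≈ 1.3808)
g(1 - 3)/p - 1*138 = (-8/(1 - 3))/(11563/8374) - 1*138 = -8/(-2)*(8374/11563) - 138 = -8*(-½)*(8374/11563) - 138 = 4*(8374/11563) - 138 = 33496/11563 - 138 = -1562198/11563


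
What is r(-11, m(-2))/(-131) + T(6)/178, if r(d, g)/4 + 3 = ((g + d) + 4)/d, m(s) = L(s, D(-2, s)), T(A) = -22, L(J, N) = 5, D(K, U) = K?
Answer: -4815/128249 ≈ -0.037544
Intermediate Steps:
m(s) = 5
r(d, g) = -12 + 4*(4 + d + g)/d (r(d, g) = -12 + 4*(((g + d) + 4)/d) = -12 + 4*(((d + g) + 4)/d) = -12 + 4*((4 + d + g)/d) = -12 + 4*(4 + d + g)/d)
r(-11, m(-2))/(-131) + T(6)/178 = (4*(4 + 5 - 2*(-11))/(-11))/(-131) - 22/178 = (4*(-1/11)*(4 + 5 + 22))*(-1/131) - 22*1/178 = (4*(-1/11)*31)*(-1/131) - 11/89 = -124/11*(-1/131) - 11/89 = 124/1441 - 11/89 = -4815/128249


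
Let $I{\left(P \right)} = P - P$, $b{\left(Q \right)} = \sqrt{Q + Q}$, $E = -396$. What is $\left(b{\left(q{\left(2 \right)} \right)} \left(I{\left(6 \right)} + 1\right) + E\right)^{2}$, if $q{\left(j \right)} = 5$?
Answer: $\left(396 - \sqrt{10}\right)^{2} \approx 1.5432 \cdot 10^{5}$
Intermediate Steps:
$b{\left(Q \right)} = \sqrt{2} \sqrt{Q}$ ($b{\left(Q \right)} = \sqrt{2 Q} = \sqrt{2} \sqrt{Q}$)
$I{\left(P \right)} = 0$
$\left(b{\left(q{\left(2 \right)} \right)} \left(I{\left(6 \right)} + 1\right) + E\right)^{2} = \left(\sqrt{2} \sqrt{5} \left(0 + 1\right) - 396\right)^{2} = \left(\sqrt{10} \cdot 1 - 396\right)^{2} = \left(\sqrt{10} - 396\right)^{2} = \left(-396 + \sqrt{10}\right)^{2}$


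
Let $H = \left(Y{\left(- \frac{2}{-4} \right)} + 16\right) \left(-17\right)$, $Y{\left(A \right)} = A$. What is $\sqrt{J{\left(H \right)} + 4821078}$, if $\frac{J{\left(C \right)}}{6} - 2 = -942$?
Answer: $\sqrt{4815438} \approx 2194.4$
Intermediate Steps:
$H = - \frac{561}{2}$ ($H = \left(- \frac{2}{-4} + 16\right) \left(-17\right) = \left(\left(-2\right) \left(- \frac{1}{4}\right) + 16\right) \left(-17\right) = \left(\frac{1}{2} + 16\right) \left(-17\right) = \frac{33}{2} \left(-17\right) = - \frac{561}{2} \approx -280.5$)
$J{\left(C \right)} = -5640$ ($J{\left(C \right)} = 12 + 6 \left(-942\right) = 12 - 5652 = -5640$)
$\sqrt{J{\left(H \right)} + 4821078} = \sqrt{-5640 + 4821078} = \sqrt{4815438}$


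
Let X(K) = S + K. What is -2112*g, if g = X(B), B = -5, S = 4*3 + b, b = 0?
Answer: -14784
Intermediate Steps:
S = 12 (S = 4*3 + 0 = 12 + 0 = 12)
X(K) = 12 + K
g = 7 (g = 12 - 5 = 7)
-2112*g = -2112*7 = -14784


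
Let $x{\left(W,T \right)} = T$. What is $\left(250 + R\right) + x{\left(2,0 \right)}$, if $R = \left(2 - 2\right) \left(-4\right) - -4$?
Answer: $254$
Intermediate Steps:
$R = 4$ ($R = 0 \left(-4\right) + 4 = 0 + 4 = 4$)
$\left(250 + R\right) + x{\left(2,0 \right)} = \left(250 + 4\right) + 0 = 254 + 0 = 254$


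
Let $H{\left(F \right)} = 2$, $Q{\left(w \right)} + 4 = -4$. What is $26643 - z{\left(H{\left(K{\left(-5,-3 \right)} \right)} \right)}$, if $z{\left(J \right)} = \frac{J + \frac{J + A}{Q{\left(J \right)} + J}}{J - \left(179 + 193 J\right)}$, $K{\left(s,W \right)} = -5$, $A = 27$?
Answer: $\frac{90000037}{3378} \approx 26643.0$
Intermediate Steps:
$Q{\left(w \right)} = -8$ ($Q{\left(w \right)} = -4 - 4 = -8$)
$z{\left(J \right)} = \frac{J + \frac{27 + J}{-8 + J}}{-179 - 192 J}$ ($z{\left(J \right)} = \frac{J + \frac{J + 27}{-8 + J}}{J - \left(179 + 193 J\right)} = \frac{J + \frac{27 + J}{-8 + J}}{J - \left(179 + 193 J\right)} = \frac{J + \frac{27 + J}{-8 + J}}{-179 - 192 J}$)
$26643 - z{\left(H{\left(K{\left(-5,-3 \right)} \right)} \right)} = 26643 - \frac{-27 - 2^{2} + 7 \cdot 2}{-1432 - 2714 + 192 \cdot 2^{2}} = 26643 - \frac{-27 - 4 + 14}{-1432 - 2714 + 192 \cdot 4} = 26643 - \frac{-27 - 4 + 14}{-1432 - 2714 + 768} = 26643 - \frac{1}{-3378} \left(-17\right) = 26643 - \left(- \frac{1}{3378}\right) \left(-17\right) = 26643 - \frac{17}{3378} = \frac{90000037}{3378}$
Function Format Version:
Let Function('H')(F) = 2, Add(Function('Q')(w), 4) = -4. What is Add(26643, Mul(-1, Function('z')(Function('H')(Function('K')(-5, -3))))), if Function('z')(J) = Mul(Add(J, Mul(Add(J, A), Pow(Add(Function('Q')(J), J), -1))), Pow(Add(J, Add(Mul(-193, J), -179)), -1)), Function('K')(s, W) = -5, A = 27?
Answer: Rational(90000037, 3378) ≈ 26643.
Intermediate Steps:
Function('Q')(w) = -8 (Function('Q')(w) = Add(-4, -4) = -8)
Function('z')(J) = Mul(Pow(Add(-179, Mul(-192, J)), -1), Add(J, Mul(Pow(Add(-8, J), -1), Add(27, J)))) (Function('z')(J) = Mul(Add(J, Mul(Add(J, 27), Pow(Add(-8, J), -1))), Pow(Add(J, Add(Mul(-193, J), -179)), -1)) = Mul(Add(J, Mul(Add(27, J), Pow(Add(-8, J), -1))), Pow(Add(J, Add(-179, Mul(-193, J))), -1)) = Mul(Add(J, Mul(Pow(Add(-8, J), -1), Add(27, J))), Pow(Add(-179, Mul(-192, J)), -1)) = Mul(Pow(Add(-179, Mul(-192, J)), -1), Add(J, Mul(Pow(Add(-8, J), -1), Add(27, J)))))
Add(26643, Mul(-1, Function('z')(Function('H')(Function('K')(-5, -3))))) = Add(26643, Mul(-1, Mul(Pow(Add(-1432, Mul(-1357, 2), Mul(192, Pow(2, 2))), -1), Add(-27, Mul(-1, Pow(2, 2)), Mul(7, 2))))) = Add(26643, Mul(-1, Mul(Pow(Add(-1432, -2714, Mul(192, 4)), -1), Add(-27, Mul(-1, 4), 14)))) = Add(26643, Mul(-1, Mul(Pow(Add(-1432, -2714, 768), -1), Add(-27, -4, 14)))) = Add(26643, Mul(-1, Mul(Pow(-3378, -1), -17))) = Add(26643, Mul(-1, Mul(Rational(-1, 3378), -17))) = Add(26643, Mul(-1, Rational(17, 3378))) = Add(26643, Rational(-17, 3378)) = Rational(90000037, 3378)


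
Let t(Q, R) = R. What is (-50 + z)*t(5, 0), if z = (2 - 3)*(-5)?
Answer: 0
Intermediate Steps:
z = 5 (z = -1*(-5) = 5)
(-50 + z)*t(5, 0) = (-50 + 5)*0 = -45*0 = 0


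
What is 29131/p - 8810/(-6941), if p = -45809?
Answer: 201379019/317960269 ≈ 0.63335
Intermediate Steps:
29131/p - 8810/(-6941) = 29131/(-45809) - 8810/(-6941) = 29131*(-1/45809) - 8810*(-1/6941) = -29131/45809 + 8810/6941 = 201379019/317960269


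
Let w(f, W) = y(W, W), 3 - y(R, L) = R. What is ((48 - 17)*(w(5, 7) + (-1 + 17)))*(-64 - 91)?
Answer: -57660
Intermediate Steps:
y(R, L) = 3 - R
w(f, W) = 3 - W
((48 - 17)*(w(5, 7) + (-1 + 17)))*(-64 - 91) = ((48 - 17)*((3 - 1*7) + (-1 + 17)))*(-64 - 91) = (31*((3 - 7) + 16))*(-155) = (31*(-4 + 16))*(-155) = (31*12)*(-155) = 372*(-155) = -57660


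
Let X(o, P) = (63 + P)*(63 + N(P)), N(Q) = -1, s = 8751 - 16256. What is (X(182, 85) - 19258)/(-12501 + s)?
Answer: 5041/10003 ≈ 0.50395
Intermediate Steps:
s = -7505
X(o, P) = 3906 + 62*P (X(o, P) = (63 + P)*(63 - 1) = (63 + P)*62 = 3906 + 62*P)
(X(182, 85) - 19258)/(-12501 + s) = ((3906 + 62*85) - 19258)/(-12501 - 7505) = ((3906 + 5270) - 19258)/(-20006) = (9176 - 19258)*(-1/20006) = -10082*(-1/20006) = 5041/10003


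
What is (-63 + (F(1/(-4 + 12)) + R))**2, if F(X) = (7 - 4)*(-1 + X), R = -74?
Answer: 1247689/64 ≈ 19495.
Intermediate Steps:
F(X) = -3 + 3*X (F(X) = 3*(-1 + X) = -3 + 3*X)
(-63 + (F(1/(-4 + 12)) + R))**2 = (-63 + ((-3 + 3/(-4 + 12)) - 74))**2 = (-63 + ((-3 + 3/8) - 74))**2 = (-63 + (-21/8 - 74))**2 = (-63 - 613/8)**2 = (-1117/8)**2 = 1247689/64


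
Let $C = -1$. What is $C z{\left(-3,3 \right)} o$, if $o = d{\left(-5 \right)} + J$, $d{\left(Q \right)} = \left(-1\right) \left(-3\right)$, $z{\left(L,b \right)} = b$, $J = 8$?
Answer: $-33$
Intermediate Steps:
$d{\left(Q \right)} = 3$
$o = 11$ ($o = 3 + 8 = 11$)
$C z{\left(-3,3 \right)} o = \left(-1\right) 3 \cdot 11 = \left(-3\right) 11 = -33$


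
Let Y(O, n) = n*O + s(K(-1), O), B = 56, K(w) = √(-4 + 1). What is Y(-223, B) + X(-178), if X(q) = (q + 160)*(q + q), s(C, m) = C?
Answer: -6080 + I*√3 ≈ -6080.0 + 1.732*I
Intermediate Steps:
K(w) = I*√3 (K(w) = √(-3) = I*√3)
Y(O, n) = I*√3 + O*n (Y(O, n) = n*O + I*√3 = O*n + I*√3 = I*√3 + O*n)
X(q) = 2*q*(160 + q) (X(q) = (160 + q)*(2*q) = 2*q*(160 + q))
Y(-223, B) + X(-178) = (I*√3 - 223*56) + 2*(-178)*(160 - 178) = (I*√3 - 12488) + 2*(-178)*(-18) = (-12488 + I*√3) + 6408 = -6080 + I*√3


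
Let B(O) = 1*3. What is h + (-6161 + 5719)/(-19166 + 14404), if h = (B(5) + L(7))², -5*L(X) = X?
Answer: 157909/59525 ≈ 2.6528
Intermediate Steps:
L(X) = -X/5
B(O) = 3
h = 64/25 (h = (3 - ⅕*7)² = (3 - 7/5)² = (8/5)² = 64/25 ≈ 2.5600)
h + (-6161 + 5719)/(-19166 + 14404) = 64/25 + (-6161 + 5719)/(-19166 + 14404) = 64/25 - 442/(-4762) = 64/25 - 442*(-1/4762) = 64/25 + 221/2381 = 157909/59525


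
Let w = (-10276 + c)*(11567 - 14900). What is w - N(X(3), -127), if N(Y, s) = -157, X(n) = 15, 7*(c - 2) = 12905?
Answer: 196691428/7 ≈ 2.8099e+7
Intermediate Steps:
c = 12919/7 (c = 2 + (⅐)*12905 = 2 + 12905/7 = 12919/7 ≈ 1845.6)
w = 196690329/7 (w = (-10276 + 12919/7)*(11567 - 14900) = -59013/7*(-3333) = 196690329/7 ≈ 2.8099e+7)
w - N(X(3), -127) = 196690329/7 - 1*(-157) = 196690329/7 + 157 = 196691428/7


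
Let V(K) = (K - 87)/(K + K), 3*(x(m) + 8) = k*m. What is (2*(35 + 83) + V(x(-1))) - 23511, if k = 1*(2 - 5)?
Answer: -162878/7 ≈ -23268.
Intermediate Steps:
k = -3 (k = 1*(-3) = -3)
x(m) = -8 - m (x(m) = -8 + (-3*m)/3 = -8 - m)
V(K) = (-87 + K)/(2*K) (V(K) = (-87 + K)/((2*K)) = (-87 + K)*(1/(2*K)) = (-87 + K)/(2*K))
(2*(35 + 83) + V(x(-1))) - 23511 = (2*(35 + 83) + (-87 + (-8 - 1*(-1)))/(2*(-8 - 1*(-1)))) - 23511 = (2*118 + (-87 + (-8 + 1))/(2*(-8 + 1))) - 23511 = (236 + (½)*(-87 - 7)/(-7)) - 23511 = (236 + (½)*(-⅐)*(-94)) - 23511 = (236 + 47/7) - 23511 = 1699/7 - 23511 = -162878/7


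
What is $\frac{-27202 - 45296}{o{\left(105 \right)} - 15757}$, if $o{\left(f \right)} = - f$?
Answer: $\frac{36249}{7931} \approx 4.5705$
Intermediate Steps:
$\frac{-27202 - 45296}{o{\left(105 \right)} - 15757} = \frac{-27202 - 45296}{\left(-1\right) 105 - 15757} = - \frac{72498}{-105 - 15757} = - \frac{72498}{-15862} = \left(-72498\right) \left(- \frac{1}{15862}\right) = \frac{36249}{7931}$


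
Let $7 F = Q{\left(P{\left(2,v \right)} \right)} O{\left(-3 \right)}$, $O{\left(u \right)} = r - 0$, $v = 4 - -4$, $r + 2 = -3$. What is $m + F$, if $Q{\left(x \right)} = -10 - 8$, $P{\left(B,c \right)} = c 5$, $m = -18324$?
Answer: $- \frac{128178}{7} \approx -18311.0$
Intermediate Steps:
$r = -5$ ($r = -2 - 3 = -5$)
$v = 8$ ($v = 4 + 4 = 8$)
$P{\left(B,c \right)} = 5 c$
$O{\left(u \right)} = -5$ ($O{\left(u \right)} = -5 - 0 = -5 + 0 = -5$)
$Q{\left(x \right)} = -18$ ($Q{\left(x \right)} = -10 - 8 = -18$)
$F = \frac{90}{7}$ ($F = \frac{\left(-18\right) \left(-5\right)}{7} = \frac{1}{7} \cdot 90 = \frac{90}{7} \approx 12.857$)
$m + F = -18324 + \frac{90}{7} = - \frac{128178}{7}$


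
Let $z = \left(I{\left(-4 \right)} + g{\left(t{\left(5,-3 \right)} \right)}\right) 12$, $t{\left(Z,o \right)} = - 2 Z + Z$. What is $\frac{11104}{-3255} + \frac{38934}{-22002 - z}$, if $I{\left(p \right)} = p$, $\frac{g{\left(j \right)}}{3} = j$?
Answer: $- \frac{61418111}{11812395} \approx -5.1995$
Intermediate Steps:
$t{\left(Z,o \right)} = - Z$
$g{\left(j \right)} = 3 j$
$z = -228$ ($z = \left(-4 + 3 \left(\left(-1\right) 5\right)\right) 12 = \left(-4 + 3 \left(-5\right)\right) 12 = \left(-4 - 15\right) 12 = \left(-19\right) 12 = -228$)
$\frac{11104}{-3255} + \frac{38934}{-22002 - z} = \frac{11104}{-3255} + \frac{38934}{-22002 - -228} = 11104 \left(- \frac{1}{3255}\right) + \frac{38934}{-22002 + 228} = - \frac{11104}{3255} + \frac{38934}{-21774} = - \frac{11104}{3255} + 38934 \left(- \frac{1}{21774}\right) = - \frac{11104}{3255} - \frac{6489}{3629} = - \frac{61418111}{11812395}$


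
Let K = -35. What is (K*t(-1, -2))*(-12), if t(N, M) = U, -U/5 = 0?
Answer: 0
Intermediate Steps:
U = 0 (U = -5*0 = 0)
t(N, M) = 0
(K*t(-1, -2))*(-12) = -35*0*(-12) = 0*(-12) = 0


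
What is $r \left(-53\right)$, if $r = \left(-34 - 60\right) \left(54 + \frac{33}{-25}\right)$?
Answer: $\frac{6561294}{25} \approx 2.6245 \cdot 10^{5}$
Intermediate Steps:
$r = - \frac{123798}{25}$ ($r = - 94 \left(54 + 33 \left(- \frac{1}{25}\right)\right) = - 94 \left(54 - \frac{33}{25}\right) = \left(-94\right) \frac{1317}{25} = - \frac{123798}{25} \approx -4951.9$)
$r \left(-53\right) = \left(- \frac{123798}{25}\right) \left(-53\right) = \frac{6561294}{25}$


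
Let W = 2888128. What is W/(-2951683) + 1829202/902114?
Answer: 1396901872187/1331377278931 ≈ 1.0492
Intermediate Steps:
W/(-2951683) + 1829202/902114 = 2888128/(-2951683) + 1829202/902114 = 2888128*(-1/2951683) + 1829202*(1/902114) = -2888128/2951683 + 914601/451057 = 1396901872187/1331377278931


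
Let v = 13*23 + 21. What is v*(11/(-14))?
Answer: -1760/7 ≈ -251.43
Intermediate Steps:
v = 320 (v = 299 + 21 = 320)
v*(11/(-14)) = 320*(11/(-14)) = 320*(11*(-1/14)) = 320*(-11/14) = -1760/7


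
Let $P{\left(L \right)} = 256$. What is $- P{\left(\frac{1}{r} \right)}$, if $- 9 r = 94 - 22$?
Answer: $-256$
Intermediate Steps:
$r = -8$ ($r = - \frac{94 - 22}{9} = \left(- \frac{1}{9}\right) 72 = -8$)
$- P{\left(\frac{1}{r} \right)} = \left(-1\right) 256 = -256$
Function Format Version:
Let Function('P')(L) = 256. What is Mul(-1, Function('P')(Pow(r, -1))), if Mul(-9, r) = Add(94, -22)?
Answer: -256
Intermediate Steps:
r = -8 (r = Mul(Rational(-1, 9), Add(94, -22)) = Mul(Rational(-1, 9), 72) = -8)
Mul(-1, Function('P')(Pow(r, -1))) = Mul(-1, 256) = -256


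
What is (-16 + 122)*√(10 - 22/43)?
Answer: 212*√4386/43 ≈ 326.51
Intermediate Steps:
(-16 + 122)*√(10 - 22/43) = 106*√(10 - 22*1/43) = 106*√(10 - 22/43) = 106*√(408/43) = 106*(2*√4386/43) = 212*√4386/43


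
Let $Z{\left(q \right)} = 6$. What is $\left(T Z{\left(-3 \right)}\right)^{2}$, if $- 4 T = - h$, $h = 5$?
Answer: $\frac{225}{4} \approx 56.25$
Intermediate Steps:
$T = \frac{5}{4}$ ($T = - \frac{\left(-1\right) 5}{4} = \left(- \frac{1}{4}\right) \left(-5\right) = \frac{5}{4} \approx 1.25$)
$\left(T Z{\left(-3 \right)}\right)^{2} = \left(\frac{5}{4} \cdot 6\right)^{2} = \left(\frac{15}{2}\right)^{2} = \frac{225}{4}$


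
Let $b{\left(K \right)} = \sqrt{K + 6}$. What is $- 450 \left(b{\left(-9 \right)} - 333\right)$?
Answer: $149850 - 450 i \sqrt{3} \approx 1.4985 \cdot 10^{5} - 779.42 i$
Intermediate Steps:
$b{\left(K \right)} = \sqrt{6 + K}$
$- 450 \left(b{\left(-9 \right)} - 333\right) = - 450 \left(\sqrt{6 - 9} - 333\right) = - 450 \left(\sqrt{-3} - 333\right) = - 450 \left(i \sqrt{3} - 333\right) = - 450 \left(-333 + i \sqrt{3}\right) = 149850 - 450 i \sqrt{3}$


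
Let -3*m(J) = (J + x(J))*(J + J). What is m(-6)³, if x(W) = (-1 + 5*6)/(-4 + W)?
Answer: -5639752/125 ≈ -45118.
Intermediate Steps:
x(W) = 29/(-4 + W) (x(W) = (-1 + 30)/(-4 + W) = 29/(-4 + W))
m(J) = -2*J*(J + 29/(-4 + J))/3 (m(J) = -(J + 29/(-4 + J))*(J + J)/3 = -(J + 29/(-4 + J))*2*J/3 = -2*J*(J + 29/(-4 + J))/3)
m(-6)³ = (-2*(-6)*(29 - 6*(-4 - 6))/(-12 + 3*(-6)))³ = (-2*(-6)*(29 - 6*(-10))/(-12 - 18))³ = (-2*(-6)*(29 + 60)/(-30))³ = (-2*(-6)*(-1/30)*89)³ = (-178/5)³ = -5639752/125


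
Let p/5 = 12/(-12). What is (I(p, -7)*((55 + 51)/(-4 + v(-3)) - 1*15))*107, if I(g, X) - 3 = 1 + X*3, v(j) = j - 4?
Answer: 492949/11 ≈ 44814.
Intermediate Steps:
v(j) = -4 + j
p = -5 (p = 5*(12/(-12)) = 5*(12*(-1/12)) = 5*(-1) = -5)
I(g, X) = 4 + 3*X (I(g, X) = 3 + (1 + X*3) = 3 + (1 + 3*X) = 4 + 3*X)
(I(p, -7)*((55 + 51)/(-4 + v(-3)) - 1*15))*107 = ((4 + 3*(-7))*((55 + 51)/(-4 + (-4 - 3)) - 1*15))*107 = ((4 - 21)*(106/(-4 - 7) - 15))*107 = -17*(106/(-11) - 15)*107 = -17*(106*(-1/11) - 15)*107 = -17*(-106/11 - 15)*107 = -17*(-271/11)*107 = (4607/11)*107 = 492949/11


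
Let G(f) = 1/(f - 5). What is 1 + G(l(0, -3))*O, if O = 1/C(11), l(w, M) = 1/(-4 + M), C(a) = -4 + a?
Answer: 35/36 ≈ 0.97222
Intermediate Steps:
O = ⅐ (O = 1/(-4 + 11) = 1/7 = ⅐ ≈ 0.14286)
G(f) = 1/(-5 + f)
1 + G(l(0, -3))*O = 1 + (⅐)/(-5 + 1/(-4 - 3)) = 1 + (⅐)/(-5 + 1/(-7)) = 1 + (⅐)/(-5 - ⅐) = 1 + (⅐)/(-36/7) = 1 - 7/36*⅐ = 1 - 1/36 = 35/36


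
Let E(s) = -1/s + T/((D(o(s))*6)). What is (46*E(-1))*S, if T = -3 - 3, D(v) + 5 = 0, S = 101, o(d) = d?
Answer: 27876/5 ≈ 5575.2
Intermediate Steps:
D(v) = -5 (D(v) = -5 + 0 = -5)
T = -6
E(s) = ⅕ - 1/s (E(s) = -1/s - 6/((-5*6)) = -1/s - 6/(-30) = -1/s - 6*(-1/30) = -1/s + ⅕ = ⅕ - 1/s)
(46*E(-1))*S = (46*((⅕)*(-5 - 1)/(-1)))*101 = (46*((⅕)*(-1)*(-6)))*101 = (46*(6/5))*101 = (276/5)*101 = 27876/5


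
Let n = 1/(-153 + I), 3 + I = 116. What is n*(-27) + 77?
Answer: 3107/40 ≈ 77.675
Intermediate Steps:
I = 113 (I = -3 + 116 = 113)
n = -1/40 (n = 1/(-153 + 113) = 1/(-40) = -1/40 ≈ -0.025000)
n*(-27) + 77 = -1/40*(-27) + 77 = 27/40 + 77 = 3107/40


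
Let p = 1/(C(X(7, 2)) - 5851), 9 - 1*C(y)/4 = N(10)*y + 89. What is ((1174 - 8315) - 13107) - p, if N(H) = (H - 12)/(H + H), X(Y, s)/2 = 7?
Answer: -624185091/30827 ≈ -20248.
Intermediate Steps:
X(Y, s) = 14 (X(Y, s) = 2*7 = 14)
N(H) = (-12 + H)/(2*H) (N(H) = (-12 + H)/((2*H)) = (-12 + H)*(1/(2*H)) = (-12 + H)/(2*H))
C(y) = -320 + 2*y/5 (C(y) = 36 - 4*(((1/2)*(-12 + 10)/10)*y + 89) = 36 - 4*(((1/2)*(1/10)*(-2))*y + 89) = 36 - 4*(-y/10 + 89) = 36 - 4*(89 - y/10) = 36 + (-356 + 2*y/5) = -320 + 2*y/5)
p = -5/30827 (p = 1/((-320 + (2/5)*14) - 5851) = 1/((-320 + 28/5) - 5851) = 1/(-1572/5 - 5851) = 1/(-30827/5) = -5/30827 ≈ -0.00016220)
((1174 - 8315) - 13107) - p = ((1174 - 8315) - 13107) - 1*(-5/30827) = (-7141 - 13107) + 5/30827 = -20248 + 5/30827 = -624185091/30827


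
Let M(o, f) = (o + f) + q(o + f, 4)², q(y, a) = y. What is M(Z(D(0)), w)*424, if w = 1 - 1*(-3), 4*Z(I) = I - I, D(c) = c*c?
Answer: 8480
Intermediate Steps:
D(c) = c²
Z(I) = 0 (Z(I) = (I - I)/4 = (¼)*0 = 0)
w = 4 (w = 1 + 3 = 4)
M(o, f) = f + o + (f + o)² (M(o, f) = (o + f) + (o + f)² = (f + o) + (f + o)² = f + o + (f + o)²)
M(Z(D(0)), w)*424 = (4 + 0 + (4 + 0)²)*424 = (4 + 0 + 4²)*424 = (4 + 0 + 16)*424 = 20*424 = 8480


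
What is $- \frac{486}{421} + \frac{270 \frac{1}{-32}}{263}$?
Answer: $- \frac{2101923}{1771568} \approx -1.1865$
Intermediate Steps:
$- \frac{486}{421} + \frac{270 \frac{1}{-32}}{263} = \left(-486\right) \frac{1}{421} + 270 \left(- \frac{1}{32}\right) \frac{1}{263} = - \frac{486}{421} - \frac{135}{4208} = - \frac{2101923}{1771568}$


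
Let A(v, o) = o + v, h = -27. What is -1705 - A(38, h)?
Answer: -1716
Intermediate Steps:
-1705 - A(38, h) = -1705 - (-27 + 38) = -1705 - 1*11 = -1705 - 11 = -1716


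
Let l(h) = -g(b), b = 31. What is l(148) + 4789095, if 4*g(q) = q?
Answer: 19156349/4 ≈ 4.7891e+6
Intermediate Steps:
g(q) = q/4
l(h) = -31/4
l(148) + 4789095 = -31/4 + 4789095 = 19156349/4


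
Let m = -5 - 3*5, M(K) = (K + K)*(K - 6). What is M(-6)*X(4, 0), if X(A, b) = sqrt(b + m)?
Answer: 288*I*sqrt(5) ≈ 643.99*I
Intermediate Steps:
M(K) = 2*K*(-6 + K) (M(K) = (2*K)*(-6 + K) = 2*K*(-6 + K))
m = -20 (m = -5 - 15 = -20)
X(A, b) = sqrt(-20 + b) (X(A, b) = sqrt(b - 20) = sqrt(-20 + b))
M(-6)*X(4, 0) = (2*(-6)*(-6 - 6))*sqrt(-20 + 0) = (2*(-6)*(-12))*sqrt(-20) = 144*(2*I*sqrt(5)) = 288*I*sqrt(5)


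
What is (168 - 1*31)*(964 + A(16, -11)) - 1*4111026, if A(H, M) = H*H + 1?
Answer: -3943749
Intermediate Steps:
A(H, M) = 1 + H**2 (A(H, M) = H**2 + 1 = 1 + H**2)
(168 - 1*31)*(964 + A(16, -11)) - 1*4111026 = (168 - 1*31)*(964 + (1 + 16**2)) - 1*4111026 = (168 - 31)*(964 + (1 + 256)) - 4111026 = 137*(964 + 257) - 4111026 = 137*1221 - 4111026 = 167277 - 4111026 = -3943749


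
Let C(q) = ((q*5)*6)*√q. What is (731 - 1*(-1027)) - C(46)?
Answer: 1758 - 1380*√46 ≈ -7601.6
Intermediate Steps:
C(q) = 30*q^(3/2) (C(q) = ((5*q)*6)*√q = (30*q)*√q = 30*q^(3/2))
(731 - 1*(-1027)) - C(46) = (731 - 1*(-1027)) - 30*46^(3/2) = (731 + 1027) - 30*46*√46 = 1758 - 1380*√46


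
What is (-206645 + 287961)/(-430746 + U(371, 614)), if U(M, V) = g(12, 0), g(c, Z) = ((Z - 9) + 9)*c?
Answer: -40658/215373 ≈ -0.18878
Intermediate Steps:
g(c, Z) = Z*c (g(c, Z) = ((-9 + Z) + 9)*c = Z*c)
U(M, V) = 0 (U(M, V) = 0*12 = 0)
(-206645 + 287961)/(-430746 + U(371, 614)) = (-206645 + 287961)/(-430746 + 0) = 81316/(-430746) = 81316*(-1/430746) = -40658/215373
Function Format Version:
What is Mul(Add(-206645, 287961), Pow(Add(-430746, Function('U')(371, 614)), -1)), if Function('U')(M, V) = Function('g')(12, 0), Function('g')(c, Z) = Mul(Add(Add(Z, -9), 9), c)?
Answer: Rational(-40658, 215373) ≈ -0.18878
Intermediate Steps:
Function('g')(c, Z) = Mul(Z, c) (Function('g')(c, Z) = Mul(Add(Add(-9, Z), 9), c) = Mul(Z, c))
Function('U')(M, V) = 0 (Function('U')(M, V) = Mul(0, 12) = 0)
Mul(Add(-206645, 287961), Pow(Add(-430746, Function('U')(371, 614)), -1)) = Mul(Add(-206645, 287961), Pow(Add(-430746, 0), -1)) = Mul(81316, Pow(-430746, -1)) = Mul(81316, Rational(-1, 430746)) = Rational(-40658, 215373)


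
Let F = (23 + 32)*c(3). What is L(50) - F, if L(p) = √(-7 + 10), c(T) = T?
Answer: -165 + √3 ≈ -163.27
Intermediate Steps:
L(p) = √3
F = 165 (F = (23 + 32)*3 = 55*3 = 165)
L(50) - F = √3 - 1*165 = √3 - 165 = -165 + √3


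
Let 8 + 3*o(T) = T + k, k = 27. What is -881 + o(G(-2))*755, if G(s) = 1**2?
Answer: 12457/3 ≈ 4152.3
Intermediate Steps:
G(s) = 1
o(T) = 19/3 + T/3 (o(T) = -8/3 + (T + 27)/3 = -8/3 + (27 + T)/3 = -8/3 + (9 + T/3) = 19/3 + T/3)
-881 + o(G(-2))*755 = -881 + (19/3 + (1/3)*1)*755 = -881 + (19/3 + 1/3)*755 = -881 + (20/3)*755 = -881 + 15100/3 = 12457/3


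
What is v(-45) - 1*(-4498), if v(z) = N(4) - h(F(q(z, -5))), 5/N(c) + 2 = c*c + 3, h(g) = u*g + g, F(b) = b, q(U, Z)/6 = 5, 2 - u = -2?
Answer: 73921/17 ≈ 4348.3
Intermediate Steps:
u = 4 (u = 2 - 1*(-2) = 2 + 2 = 4)
q(U, Z) = 30 (q(U, Z) = 6*5 = 30)
h(g) = 5*g (h(g) = 4*g + g = 5*g)
N(c) = 5/(1 + c²) (N(c) = 5/(-2 + (c*c + 3)) = 5/(-2 + (c² + 3)) = 5/(-2 + (3 + c²)) = 5/(1 + c²))
v(z) = -2545/17 (v(z) = 5/(1 + 4²) - 5*30 = 5/(1 + 16) - 1*150 = 5/17 - 150 = -2545/17)
v(-45) - 1*(-4498) = -2545/17 - 1*(-4498) = -2545/17 + 4498 = 73921/17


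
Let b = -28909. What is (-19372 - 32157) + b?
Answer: -80438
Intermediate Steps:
(-19372 - 32157) + b = (-19372 - 32157) - 28909 = -51529 - 28909 = -80438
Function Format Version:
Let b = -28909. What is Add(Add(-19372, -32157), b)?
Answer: -80438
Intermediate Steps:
Add(Add(-19372, -32157), b) = Add(Add(-19372, -32157), -28909) = Add(-51529, -28909) = -80438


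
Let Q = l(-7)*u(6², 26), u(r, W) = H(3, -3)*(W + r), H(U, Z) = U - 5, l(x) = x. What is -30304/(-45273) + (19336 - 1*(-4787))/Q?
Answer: 1118424451/39296964 ≈ 28.461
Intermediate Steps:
H(U, Z) = -5 + U
u(r, W) = -2*W - 2*r (u(r, W) = (-5 + 3)*(W + r) = -2*(W + r) = -2*W - 2*r)
Q = 868 (Q = -7*(-2*26 - 2*6²) = -7*(-52 - 2*36) = -7*(-52 - 72) = -7*(-124) = 868)
-30304/(-45273) + (19336 - 1*(-4787))/Q = -30304/(-45273) + (19336 - 1*(-4787))/868 = -30304*(-1/45273) + (19336 + 4787)*(1/868) = 30304/45273 + 24123*(1/868) = 30304/45273 + 24123/868 = 1118424451/39296964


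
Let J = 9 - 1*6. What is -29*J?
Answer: -87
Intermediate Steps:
J = 3 (J = 9 - 6 = 3)
-29*J = -29*3 = -87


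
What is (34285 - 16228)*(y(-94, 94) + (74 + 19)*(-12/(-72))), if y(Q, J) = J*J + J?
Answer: 323057787/2 ≈ 1.6153e+8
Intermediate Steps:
y(Q, J) = J + J**2 (y(Q, J) = J**2 + J = J + J**2)
(34285 - 16228)*(y(-94, 94) + (74 + 19)*(-12/(-72))) = (34285 - 16228)*(94*(1 + 94) + (74 + 19)*(-12/(-72))) = 18057*(94*95 + 93*(-12*(-1/72))) = 18057*(8930 + 93*(1/6)) = 18057*(8930 + 31/2) = 18057*(17891/2) = 323057787/2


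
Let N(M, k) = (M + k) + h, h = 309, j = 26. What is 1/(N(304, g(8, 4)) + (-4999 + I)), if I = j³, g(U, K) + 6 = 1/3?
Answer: 3/39553 ≈ 7.5848e-5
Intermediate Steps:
g(U, K) = -17/3 (g(U, K) = -6 + 1/3 = -6 + ⅓ = -17/3)
I = 17576 (I = 26³ = 17576)
N(M, k) = 309 + M + k (N(M, k) = (M + k) + 309 = 309 + M + k)
1/(N(304, g(8, 4)) + (-4999 + I)) = 1/((309 + 304 - 17/3) + (-4999 + 17576)) = 1/(1822/3 + 12577) = 1/(39553/3) = 3/39553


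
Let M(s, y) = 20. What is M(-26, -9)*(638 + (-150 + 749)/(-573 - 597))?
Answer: 1491722/117 ≈ 12750.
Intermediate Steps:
M(-26, -9)*(638 + (-150 + 749)/(-573 - 597)) = 20*(638 + (-150 + 749)/(-573 - 597)) = 20*(638 + 599/(-1170)) = 20*(638 + 599*(-1/1170)) = 20*(638 - 599/1170) = 20*(745861/1170) = 1491722/117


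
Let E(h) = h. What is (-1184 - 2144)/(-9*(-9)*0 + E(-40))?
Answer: 416/5 ≈ 83.200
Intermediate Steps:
(-1184 - 2144)/(-9*(-9)*0 + E(-40)) = (-1184 - 2144)/(-9*(-9)*0 - 40) = -3328/(81*0 - 40) = -3328/(0 - 40) = -3328/(-40) = -3328*(-1/40) = 416/5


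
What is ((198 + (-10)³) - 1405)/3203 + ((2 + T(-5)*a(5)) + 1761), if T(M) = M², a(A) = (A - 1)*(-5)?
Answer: 4043182/3203 ≈ 1262.3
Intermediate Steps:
a(A) = 5 - 5*A (a(A) = (-1 + A)*(-5) = 5 - 5*A)
((198 + (-10)³) - 1405)/3203 + ((2 + T(-5)*a(5)) + 1761) = ((198 + (-10)³) - 1405)/3203 + ((2 + (-5)²*(5 - 5*5)) + 1761) = ((198 - 1000) - 1405)*(1/3203) + ((2 + 25*(5 - 25)) + 1761) = (-802 - 1405)*(1/3203) + ((2 + 25*(-20)) + 1761) = -2207*1/3203 + ((2 - 500) + 1761) = -2207/3203 + (-498 + 1761) = -2207/3203 + 1263 = 4043182/3203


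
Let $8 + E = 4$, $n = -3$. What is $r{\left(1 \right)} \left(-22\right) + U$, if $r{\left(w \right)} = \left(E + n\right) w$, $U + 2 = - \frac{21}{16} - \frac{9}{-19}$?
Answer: $\frac{45953}{304} \approx 151.16$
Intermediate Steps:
$E = -4$ ($E = -8 + 4 = -4$)
$U = - \frac{863}{304}$ ($U = -2 - \left(- \frac{9}{19} + \frac{21}{16}\right) = -2 - \frac{255}{304} = - \frac{863}{304} \approx -2.8388$)
$r{\left(w \right)} = - 7 w$ ($r{\left(w \right)} = \left(-4 - 3\right) w = - 7 w$)
$r{\left(1 \right)} \left(-22\right) + U = \left(-7\right) 1 \left(-22\right) - \frac{863}{304} = \left(-7\right) \left(-22\right) - \frac{863}{304} = 154 - \frac{863}{304} = \frac{45953}{304}$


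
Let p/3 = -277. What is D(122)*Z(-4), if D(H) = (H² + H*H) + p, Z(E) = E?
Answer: -115748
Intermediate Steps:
p = -831 (p = 3*(-277) = -831)
D(H) = -831 + 2*H² (D(H) = (H² + H*H) - 831 = (H² + H²) - 831 = 2*H² - 831 = -831 + 2*H²)
D(122)*Z(-4) = (-831 + 2*122²)*(-4) = (-831 + 2*14884)*(-4) = (-831 + 29768)*(-4) = 28937*(-4) = -115748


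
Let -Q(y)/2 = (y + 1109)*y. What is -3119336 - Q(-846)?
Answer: -3564332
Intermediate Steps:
Q(y) = -2*y*(1109 + y) (Q(y) = -2*(y + 1109)*y = -2*(1109 + y)*y = -2*y*(1109 + y))
-3119336 - Q(-846) = -3119336 - (-2)*(-846)*(1109 - 846) = -3119336 - (-2)*(-846)*263 = -3119336 - 1*444996 = -3119336 - 444996 = -3564332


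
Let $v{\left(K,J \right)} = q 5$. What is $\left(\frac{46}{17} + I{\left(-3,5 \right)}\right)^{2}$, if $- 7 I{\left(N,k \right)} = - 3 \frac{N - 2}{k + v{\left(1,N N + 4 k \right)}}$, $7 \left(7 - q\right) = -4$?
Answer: $\frac{815409}{115600} \approx 7.0537$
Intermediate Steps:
$q = \frac{53}{7}$ ($q = 7 - - \frac{4}{7} = 7 + \frac{4}{7} = \frac{53}{7} \approx 7.5714$)
$v{\left(K,J \right)} = \frac{265}{7}$ ($v{\left(K,J \right)} = \frac{53}{7} \cdot 5 = \frac{265}{7}$)
$I{\left(N,k \right)} = \frac{3 \left(-2 + N\right)}{7 \left(\frac{265}{7} + k\right)}$ ($I{\left(N,k \right)} = - \frac{\left(-3\right) \frac{N - 2}{k + \frac{265}{7}}}{7} = - \frac{\left(-3\right) \frac{-2 + N}{\frac{265}{7} + k}}{7} = - \frac{\left(-3\right) \frac{1}{\frac{265}{7} + k} \left(-2 + N\right)}{7} = \frac{3 \left(-2 + N\right)}{7 \left(\frac{265}{7} + k\right)}$)
$\left(\frac{46}{17} + I{\left(-3,5 \right)}\right)^{2} = \left(\frac{46}{17} + \frac{3 \left(-2 - 3\right)}{265 + 7 \cdot 5}\right)^{2} = \left(46 \cdot \frac{1}{17} + 3 \frac{1}{265 + 35} \left(-5\right)\right)^{2} = \left(\frac{46}{17} + 3 \cdot \frac{1}{300} \left(-5\right)\right)^{2} = \left(\frac{46}{17} - \frac{1}{20}\right)^{2} = \left(\frac{903}{340}\right)^{2} = \frac{815409}{115600}$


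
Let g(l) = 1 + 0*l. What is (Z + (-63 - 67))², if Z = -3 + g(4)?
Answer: 17424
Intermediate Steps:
g(l) = 1 (g(l) = 1 + 0 = 1)
Z = -2 (Z = -3 + 1 = -2)
(Z + (-63 - 67))² = (-2 + (-63 - 67))² = (-2 - 130)² = (-132)² = 17424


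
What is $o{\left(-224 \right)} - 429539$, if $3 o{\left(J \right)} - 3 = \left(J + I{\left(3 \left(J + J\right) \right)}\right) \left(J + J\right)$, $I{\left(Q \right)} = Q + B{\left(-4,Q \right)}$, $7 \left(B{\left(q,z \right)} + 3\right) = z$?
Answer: $- \frac{498790}{3} \approx -1.6626 \cdot 10^{5}$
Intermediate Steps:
$B{\left(q,z \right)} = -3 + \frac{z}{7}$
$I{\left(Q \right)} = -3 + \frac{8 Q}{7}$ ($I{\left(Q \right)} = Q + \left(-3 + \frac{Q}{7}\right) = -3 + \frac{8 Q}{7}$)
$o{\left(J \right)} = 1 + \frac{2 J \left(-3 + \frac{55 J}{7}\right)}{3}$ ($o{\left(J \right)} = 1 + \frac{\left(J + \left(-3 + \frac{8 \cdot 3 \left(J + J\right)}{7}\right)\right) \left(J + J\right)}{3} = 1 + \frac{\left(J + \left(-3 + \frac{8 \cdot 3 \cdot 2 J}{7}\right)\right) 2 J}{3} = 1 + \frac{\left(J + \left(-3 + \frac{8 \cdot 6 J}{7}\right)\right) 2 J}{3} = 1 + \frac{\left(J + \left(-3 + \frac{48 J}{7}\right)\right) 2 J}{3} = 1 + \frac{\left(-3 + \frac{55 J}{7}\right) 2 J}{3} = 1 + \frac{2 J \left(-3 + \frac{55 J}{7}\right)}{3}$)
$o{\left(-224 \right)} - 429539 = \left(1 - -448 + \frac{110 \left(-224\right)^{2}}{21}\right) - 429539 = \left(1 + 448 + \frac{110}{21} \cdot 50176\right) - 429539 = \left(1 + 448 + \frac{788480}{3}\right) - 429539 = \frac{789827}{3} - 429539 = - \frac{498790}{3}$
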